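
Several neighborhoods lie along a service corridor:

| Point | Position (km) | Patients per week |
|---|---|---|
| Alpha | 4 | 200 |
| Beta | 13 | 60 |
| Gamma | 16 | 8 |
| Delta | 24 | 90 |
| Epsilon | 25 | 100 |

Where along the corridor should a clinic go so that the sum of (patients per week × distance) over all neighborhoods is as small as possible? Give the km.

x = 13

For a sum of weighted absolute distances on a line, the optimum is the weighted median (not the mean). Total weight W = 458; half-weight = 229.
Sort by position and accumulate weight:
  km 4 (Alpha, w=200) → cum 200
  km 13 (Beta, w=60) → cum 260  ≥ 229 → median here
  km 16 (Gamma, w=8) → cum 268
  km 24 (Delta, w=90) → cum 358
  km 25 (Epsilon, w=100) → cum 458
Optimal location: km 13.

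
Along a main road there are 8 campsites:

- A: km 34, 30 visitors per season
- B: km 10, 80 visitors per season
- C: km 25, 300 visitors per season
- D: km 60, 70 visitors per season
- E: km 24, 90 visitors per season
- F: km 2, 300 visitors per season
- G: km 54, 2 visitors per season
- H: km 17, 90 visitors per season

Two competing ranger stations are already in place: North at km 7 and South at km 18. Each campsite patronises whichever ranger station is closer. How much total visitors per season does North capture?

The indifferent point is the midpoint (7+18)/2 = 12.5; campsites left of it (closer to North at 7) go to North, those right go to South.
  F at 2 (w=300) → North
  B at 10 (w=80) → North
  H at 17 (w=90) → South
  E at 24 (w=90) → South
  C at 25 (w=300) → South
  A at 34 (w=30) → South
  G at 54 (w=2) → South
  D at 60 (w=70) → South
North captures 380; South captures 582.

380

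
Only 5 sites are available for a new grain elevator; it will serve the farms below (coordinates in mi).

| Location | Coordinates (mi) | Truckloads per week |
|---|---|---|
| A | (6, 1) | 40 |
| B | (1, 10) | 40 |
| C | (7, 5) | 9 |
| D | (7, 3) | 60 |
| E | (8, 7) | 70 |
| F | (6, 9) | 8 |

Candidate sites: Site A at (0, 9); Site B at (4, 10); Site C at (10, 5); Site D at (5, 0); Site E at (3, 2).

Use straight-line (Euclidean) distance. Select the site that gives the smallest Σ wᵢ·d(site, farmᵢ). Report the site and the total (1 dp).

Site C, total 1124.7 mi

Total weighted distance at each candidate:
  Site A (0, 9): total = 1707.5
  Site B (4, 10): total = 1366.1
  Site C (10, 5): total = 1124.7
  Site D (5, 0): total = 1357.7
  Site E (3, 2): total = 1304.6
Minimum is at Site C with total 1124.7 mi.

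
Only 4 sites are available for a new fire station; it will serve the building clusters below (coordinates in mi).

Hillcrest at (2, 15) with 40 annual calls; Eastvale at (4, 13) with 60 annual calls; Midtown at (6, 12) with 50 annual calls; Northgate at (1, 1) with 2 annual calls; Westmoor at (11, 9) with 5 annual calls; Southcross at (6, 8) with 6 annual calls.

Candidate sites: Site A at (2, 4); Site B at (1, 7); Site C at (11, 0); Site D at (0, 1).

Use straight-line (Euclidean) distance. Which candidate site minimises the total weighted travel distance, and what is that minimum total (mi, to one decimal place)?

Site B, total 1172.1 mi

Total weighted distance at each candidate:
  Site A (2, 4): total = 1532.1
  Site B (1, 7): total = 1172.1
  Site C (11, 0): total = 2357.3
  Site D (0, 1): total = 2076.5
Minimum is at Site B with total 1172.1 mi.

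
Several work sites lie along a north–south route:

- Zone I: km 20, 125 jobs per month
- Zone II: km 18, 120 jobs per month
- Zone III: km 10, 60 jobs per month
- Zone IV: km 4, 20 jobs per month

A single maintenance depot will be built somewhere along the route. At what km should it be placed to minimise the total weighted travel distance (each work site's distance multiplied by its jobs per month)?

x = 18

For a sum of weighted absolute distances on a line, the optimum is the weighted median (not the mean). Total weight W = 325; half-weight = 162.5.
Sort by position and accumulate weight:
  km 4 (Zone IV, w=20) → cum 20
  km 10 (Zone III, w=60) → cum 80
  km 18 (Zone II, w=120) → cum 200  ≥ 162.5 → median here
  km 20 (Zone I, w=125) → cum 325
Optimal location: km 18.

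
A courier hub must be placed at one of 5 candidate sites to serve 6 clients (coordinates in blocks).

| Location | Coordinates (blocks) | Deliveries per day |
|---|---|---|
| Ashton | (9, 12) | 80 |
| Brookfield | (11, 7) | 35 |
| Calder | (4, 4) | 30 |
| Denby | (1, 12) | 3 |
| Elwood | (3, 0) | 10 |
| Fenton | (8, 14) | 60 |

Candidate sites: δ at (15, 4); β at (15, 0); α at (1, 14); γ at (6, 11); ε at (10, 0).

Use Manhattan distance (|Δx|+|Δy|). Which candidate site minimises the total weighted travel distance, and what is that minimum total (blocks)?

γ, total 1363 blocks

Total weighted distance at each candidate:
  δ (15, 4): total = 2941
  β (15, 0): total = 3733
  α (1, 14): total = 2371
  γ (6, 11): total = 1363
  ε (10, 0): total = 2713
Minimum is at γ with total 1363 blocks.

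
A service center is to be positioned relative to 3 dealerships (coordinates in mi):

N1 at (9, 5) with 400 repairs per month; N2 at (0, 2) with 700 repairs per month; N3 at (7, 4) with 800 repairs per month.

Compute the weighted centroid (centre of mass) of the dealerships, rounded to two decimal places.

The minimiser of Σwᵢ‖p−pᵢ‖² is the weighted centroid p* = (Σwᵢpᵢ)/(Σwᵢ).
Σwᵢ = 1900.
Σwᵢxᵢ = 400·9 + 700·0 + 800·7 = 9200.
Σwᵢyᵢ = 400·5 + 700·2 + 800·4 = 6600.
x* = 9200/1900 = 4.84, y* = 6600/1900 = 3.47.

(4.84, 3.47)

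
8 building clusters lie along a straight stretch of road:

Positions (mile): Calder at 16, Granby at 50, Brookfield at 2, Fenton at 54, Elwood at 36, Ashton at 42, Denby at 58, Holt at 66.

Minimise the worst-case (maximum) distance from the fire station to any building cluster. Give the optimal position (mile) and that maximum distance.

The 1-center on a line is the midpoint of the two extreme points: leftmost at 2, rightmost at 66.
Optimal location = (2 + 66)/2 = 34; maximum distance = (66 − 2)/2 = 32.

location 34, max distance 32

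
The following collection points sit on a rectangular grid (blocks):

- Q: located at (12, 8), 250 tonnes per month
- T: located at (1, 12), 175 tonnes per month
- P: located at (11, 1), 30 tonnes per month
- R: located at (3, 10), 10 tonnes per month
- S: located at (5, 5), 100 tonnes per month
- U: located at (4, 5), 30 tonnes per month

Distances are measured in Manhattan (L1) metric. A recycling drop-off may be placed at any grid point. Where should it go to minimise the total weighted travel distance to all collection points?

(5, 8)

Manhattan distance separates: Σwᵢ(|x−xᵢ|+|y−yᵢ|) = Σwᵢ|x−xᵢ| + Σwᵢ|y−yᵢ|, so x and y are optimised independently as 1-D weighted medians.
Total weight W = 595; half = 297.5.
x-coordinate, sorted with cumulative weight:
  x=1 (T, w=175) cum 175
  x=3 (R, w=10) cum 185
  x=4 (U, w=30) cum 215
  x=5 (S, w=100) cum 315  ← median
  x=11 (P, w=30) cum 345
  x=12 (Q, w=250) cum 595
⇒ x* = 5
y-coordinate, sorted with cumulative weight:
  y=1 (P, w=30) cum 30
  y=5 (S, w=100) cum 130
  y=5 (U, w=30) cum 160
  y=8 (Q, w=250) cum 410  ← median
  y=10 (R, w=10) cum 420
  y=12 (T, w=175) cum 595
⇒ y* = 8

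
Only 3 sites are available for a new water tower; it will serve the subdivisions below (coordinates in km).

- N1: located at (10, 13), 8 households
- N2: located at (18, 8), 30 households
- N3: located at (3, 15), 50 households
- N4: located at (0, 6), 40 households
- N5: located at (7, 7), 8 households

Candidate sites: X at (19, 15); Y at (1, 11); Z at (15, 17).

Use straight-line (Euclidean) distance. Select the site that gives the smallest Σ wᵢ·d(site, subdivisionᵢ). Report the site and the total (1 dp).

Total weighted distance at each candidate:
  X (19, 15): total = 2042.2
  Y (1, 11): total = 1076.9
  Z (15, 17): total = 1790.6
Minimum is at Y with total 1076.9 km.

Y, total 1076.9 km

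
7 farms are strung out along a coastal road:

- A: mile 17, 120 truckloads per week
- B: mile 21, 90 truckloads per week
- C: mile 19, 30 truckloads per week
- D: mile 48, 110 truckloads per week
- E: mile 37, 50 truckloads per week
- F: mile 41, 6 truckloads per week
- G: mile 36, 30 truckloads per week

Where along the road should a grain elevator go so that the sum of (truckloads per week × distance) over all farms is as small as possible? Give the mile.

For a sum of weighted absolute distances on a line, the optimum is the weighted median (not the mean). Total weight W = 436; half-weight = 218.
Sort by position and accumulate weight:
  mile 17 (A, w=120) → cum 120
  mile 19 (C, w=30) → cum 150
  mile 21 (B, w=90) → cum 240  ≥ 218 → median here
  mile 36 (G, w=30) → cum 270
  mile 37 (E, w=50) → cum 320
  mile 41 (F, w=6) → cum 326
  mile 48 (D, w=110) → cum 436
Optimal location: mile 21.

x = 21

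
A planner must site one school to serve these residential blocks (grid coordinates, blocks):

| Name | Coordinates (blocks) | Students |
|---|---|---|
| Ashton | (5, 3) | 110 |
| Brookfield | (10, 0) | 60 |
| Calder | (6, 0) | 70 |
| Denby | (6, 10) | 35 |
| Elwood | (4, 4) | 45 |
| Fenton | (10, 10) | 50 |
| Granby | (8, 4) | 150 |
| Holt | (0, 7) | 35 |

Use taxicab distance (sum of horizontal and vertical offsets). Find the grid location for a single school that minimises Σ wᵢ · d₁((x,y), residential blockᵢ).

(6, 4)

Manhattan distance separates: Σwᵢ(|x−xᵢ|+|y−yᵢ|) = Σwᵢ|x−xᵢ| + Σwᵢ|y−yᵢ|, so x and y are optimised independently as 1-D weighted medians.
Total weight W = 555; half = 277.5.
x-coordinate, sorted with cumulative weight:
  x=0 (Holt, w=35) cum 35
  x=4 (Elwood, w=45) cum 80
  x=5 (Ashton, w=110) cum 190
  x=6 (Calder, w=70) cum 260
  x=6 (Denby, w=35) cum 295  ← median
  x=8 (Granby, w=150) cum 445
  x=10 (Brookfield, w=60) cum 505
  x=10 (Fenton, w=50) cum 555
⇒ x* = 6
y-coordinate, sorted with cumulative weight:
  y=0 (Brookfield, w=60) cum 60
  y=0 (Calder, w=70) cum 130
  y=3 (Ashton, w=110) cum 240
  y=4 (Elwood, w=45) cum 285  ← median
  y=4 (Granby, w=150) cum 435
  y=7 (Holt, w=35) cum 470
  y=10 (Denby, w=35) cum 505
  y=10 (Fenton, w=50) cum 555
⇒ y* = 4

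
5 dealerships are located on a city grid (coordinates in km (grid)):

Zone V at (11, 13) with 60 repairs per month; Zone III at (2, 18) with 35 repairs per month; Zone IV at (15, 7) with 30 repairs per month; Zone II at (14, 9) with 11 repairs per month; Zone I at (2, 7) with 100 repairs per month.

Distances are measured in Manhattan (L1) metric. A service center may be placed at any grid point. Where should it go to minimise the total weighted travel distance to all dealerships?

Manhattan distance separates: Σwᵢ(|x−xᵢ|+|y−yᵢ|) = Σwᵢ|x−xᵢ| + Σwᵢ|y−yᵢ|, so x and y are optimised independently as 1-D weighted medians.
Total weight W = 236; half = 118.
x-coordinate, sorted with cumulative weight:
  x=2 (Zone III, w=35) cum 35
  x=2 (Zone I, w=100) cum 135  ← median
  x=11 (Zone V, w=60) cum 195
  x=14 (Zone II, w=11) cum 206
  x=15 (Zone IV, w=30) cum 236
⇒ x* = 2
y-coordinate, sorted with cumulative weight:
  y=7 (Zone IV, w=30) cum 30
  y=7 (Zone I, w=100) cum 130  ← median
  y=9 (Zone II, w=11) cum 141
  y=13 (Zone V, w=60) cum 201
  y=18 (Zone III, w=35) cum 236
⇒ y* = 7

(2, 7)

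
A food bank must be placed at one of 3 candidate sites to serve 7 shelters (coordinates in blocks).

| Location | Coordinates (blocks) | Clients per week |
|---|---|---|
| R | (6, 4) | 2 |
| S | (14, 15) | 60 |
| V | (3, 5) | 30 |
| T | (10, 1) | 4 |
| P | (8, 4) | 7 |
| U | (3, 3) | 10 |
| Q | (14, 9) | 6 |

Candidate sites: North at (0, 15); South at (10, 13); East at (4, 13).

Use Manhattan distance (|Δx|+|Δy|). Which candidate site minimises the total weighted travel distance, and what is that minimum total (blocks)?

South, total 1179 blocks

Total weighted distance at each candidate:
  North (0, 15): total = 1763
  South (10, 13): total = 1179
  East (4, 13): total = 1369
Minimum is at South with total 1179 blocks.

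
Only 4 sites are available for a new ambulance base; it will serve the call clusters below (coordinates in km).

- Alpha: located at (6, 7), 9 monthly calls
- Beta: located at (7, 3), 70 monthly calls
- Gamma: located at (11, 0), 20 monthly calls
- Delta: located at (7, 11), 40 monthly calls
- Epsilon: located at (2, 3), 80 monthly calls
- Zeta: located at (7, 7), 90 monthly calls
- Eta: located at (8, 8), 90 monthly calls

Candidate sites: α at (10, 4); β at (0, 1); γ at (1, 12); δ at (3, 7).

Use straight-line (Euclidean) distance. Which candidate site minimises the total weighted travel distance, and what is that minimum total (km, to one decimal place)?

Total weighted distance at each candidate:
  α (10, 4): total = 2082.8
  β (0, 1): total = 3307.9
  γ (1, 12): total = 3529.5
  δ (3, 7): total = 2010.6
Minimum is at δ with total 2010.6 km.

δ, total 2010.6 km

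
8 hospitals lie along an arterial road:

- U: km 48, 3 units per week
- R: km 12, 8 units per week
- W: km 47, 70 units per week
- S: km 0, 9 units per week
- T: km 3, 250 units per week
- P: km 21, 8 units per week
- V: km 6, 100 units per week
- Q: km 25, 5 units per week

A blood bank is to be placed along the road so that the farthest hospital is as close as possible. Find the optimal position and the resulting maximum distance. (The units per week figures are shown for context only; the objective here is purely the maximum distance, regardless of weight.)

location 24, max distance 24

The 1-center on a line is the midpoint of the two extreme points: leftmost at 0, rightmost at 48.
Optimal location = (0 + 48)/2 = 24; maximum distance = (48 − 0)/2 = 24.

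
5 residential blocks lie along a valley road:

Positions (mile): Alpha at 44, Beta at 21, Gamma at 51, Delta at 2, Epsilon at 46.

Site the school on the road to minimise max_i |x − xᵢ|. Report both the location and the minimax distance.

location 26.5, max distance 24.5

The 1-center on a line is the midpoint of the two extreme points: leftmost at 2, rightmost at 51.
Optimal location = (2 + 51)/2 = 26.5; maximum distance = (51 − 2)/2 = 24.5.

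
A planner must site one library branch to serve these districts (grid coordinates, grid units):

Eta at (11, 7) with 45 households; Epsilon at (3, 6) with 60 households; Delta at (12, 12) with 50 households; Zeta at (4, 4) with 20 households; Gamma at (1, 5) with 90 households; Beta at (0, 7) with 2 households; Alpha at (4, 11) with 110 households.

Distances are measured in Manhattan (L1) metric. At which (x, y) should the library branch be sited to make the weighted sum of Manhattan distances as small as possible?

(4, 7)

Manhattan distance separates: Σwᵢ(|x−xᵢ|+|y−yᵢ|) = Σwᵢ|x−xᵢ| + Σwᵢ|y−yᵢ|, so x and y are optimised independently as 1-D weighted medians.
Total weight W = 377; half = 188.5.
x-coordinate, sorted with cumulative weight:
  x=0 (Beta, w=2) cum 2
  x=1 (Gamma, w=90) cum 92
  x=3 (Epsilon, w=60) cum 152
  x=4 (Zeta, w=20) cum 172
  x=4 (Alpha, w=110) cum 282  ← median
  x=11 (Eta, w=45) cum 327
  x=12 (Delta, w=50) cum 377
⇒ x* = 4
y-coordinate, sorted with cumulative weight:
  y=4 (Zeta, w=20) cum 20
  y=5 (Gamma, w=90) cum 110
  y=6 (Epsilon, w=60) cum 170
  y=7 (Eta, w=45) cum 215  ← median
  y=7 (Beta, w=2) cum 217
  y=11 (Alpha, w=110) cum 327
  y=12 (Delta, w=50) cum 377
⇒ y* = 7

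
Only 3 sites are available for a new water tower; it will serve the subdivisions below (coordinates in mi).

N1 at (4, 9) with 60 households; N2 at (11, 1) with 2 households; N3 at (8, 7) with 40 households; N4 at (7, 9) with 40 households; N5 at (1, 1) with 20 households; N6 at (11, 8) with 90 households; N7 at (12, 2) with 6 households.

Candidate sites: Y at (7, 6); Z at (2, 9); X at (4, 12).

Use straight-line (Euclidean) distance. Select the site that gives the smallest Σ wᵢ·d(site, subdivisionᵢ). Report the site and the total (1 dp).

Total weighted distance at each candidate:
  Y (7, 6): total = 1041.0
  Z (2, 9): total = 1646.5
  X (4, 12): total = 1662.4
Minimum is at Y with total 1041.0 mi.

Y, total 1041.0 mi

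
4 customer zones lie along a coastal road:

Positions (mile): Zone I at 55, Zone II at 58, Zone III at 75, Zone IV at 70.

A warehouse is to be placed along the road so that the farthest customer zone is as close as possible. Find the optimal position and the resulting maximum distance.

The 1-center on a line is the midpoint of the two extreme points: leftmost at 55, rightmost at 75.
Optimal location = (55 + 75)/2 = 65; maximum distance = (75 − 55)/2 = 10.

location 65, max distance 10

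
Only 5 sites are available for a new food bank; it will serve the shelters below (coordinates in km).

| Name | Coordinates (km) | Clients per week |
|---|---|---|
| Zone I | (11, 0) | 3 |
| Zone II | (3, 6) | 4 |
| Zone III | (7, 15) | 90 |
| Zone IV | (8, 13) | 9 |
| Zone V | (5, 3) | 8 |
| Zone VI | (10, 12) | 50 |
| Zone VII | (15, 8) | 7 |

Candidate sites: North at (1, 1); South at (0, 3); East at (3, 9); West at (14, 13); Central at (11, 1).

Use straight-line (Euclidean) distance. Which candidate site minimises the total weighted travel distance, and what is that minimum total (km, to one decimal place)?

West, total 1150.9 km

Total weighted distance at each candidate:
  North (1, 1): total = 2403.5
  South (0, 3): total = 2240.1
  East (3, 9): total = 1270.4
  West (14, 13): total = 1150.9
  Central (11, 1): total = 2121.8
Minimum is at West with total 1150.9 km.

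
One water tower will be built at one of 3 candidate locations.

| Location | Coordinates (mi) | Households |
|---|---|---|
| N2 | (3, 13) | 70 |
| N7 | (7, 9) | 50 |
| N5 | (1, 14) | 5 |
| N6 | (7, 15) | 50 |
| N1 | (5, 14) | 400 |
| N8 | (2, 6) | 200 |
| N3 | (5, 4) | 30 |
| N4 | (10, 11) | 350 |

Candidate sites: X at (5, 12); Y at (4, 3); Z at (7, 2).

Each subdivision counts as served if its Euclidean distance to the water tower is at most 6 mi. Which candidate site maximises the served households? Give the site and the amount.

Coverage radius r = 6 mi; a point is covered iff (Δx)²+(Δy)² ≤ 6² = 36.
  X (5, 12): covers {N2, N7, N5, N6, N1, N4} → 925
  Y (4, 3): covers {N8, N3} → 230
  Z (7, 2): covers {N3} → 30
Maximum coverage at X: 925 households.

X, covering 925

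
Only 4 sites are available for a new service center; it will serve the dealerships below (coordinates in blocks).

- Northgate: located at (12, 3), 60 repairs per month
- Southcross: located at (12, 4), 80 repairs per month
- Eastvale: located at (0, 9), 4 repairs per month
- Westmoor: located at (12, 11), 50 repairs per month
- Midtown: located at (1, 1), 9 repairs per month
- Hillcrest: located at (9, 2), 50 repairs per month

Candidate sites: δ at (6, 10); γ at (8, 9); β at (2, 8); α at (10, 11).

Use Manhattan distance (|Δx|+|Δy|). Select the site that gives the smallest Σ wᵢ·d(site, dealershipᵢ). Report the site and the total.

α, total 2139 blocks

Total weighted distance at each candidate:
  δ (6, 10): total = 2794
  γ (8, 9): total = 2187
  β (2, 8): total = 3404
  α (10, 11): total = 2139
Minimum is at α with total 2139 blocks.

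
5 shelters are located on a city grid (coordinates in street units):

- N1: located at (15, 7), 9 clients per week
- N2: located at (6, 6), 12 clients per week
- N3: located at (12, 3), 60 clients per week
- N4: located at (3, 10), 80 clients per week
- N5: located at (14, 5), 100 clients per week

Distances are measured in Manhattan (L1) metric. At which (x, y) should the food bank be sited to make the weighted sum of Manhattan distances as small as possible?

Manhattan distance separates: Σwᵢ(|x−xᵢ|+|y−yᵢ|) = Σwᵢ|x−xᵢ| + Σwᵢ|y−yᵢ|, so x and y are optimised independently as 1-D weighted medians.
Total weight W = 261; half = 130.5.
x-coordinate, sorted with cumulative weight:
  x=3 (N4, w=80) cum 80
  x=6 (N2, w=12) cum 92
  x=12 (N3, w=60) cum 152  ← median
  x=14 (N5, w=100) cum 252
  x=15 (N1, w=9) cum 261
⇒ x* = 12
y-coordinate, sorted with cumulative weight:
  y=3 (N3, w=60) cum 60
  y=5 (N5, w=100) cum 160  ← median
  y=6 (N2, w=12) cum 172
  y=7 (N1, w=9) cum 181
  y=10 (N4, w=80) cum 261
⇒ y* = 5

(12, 5)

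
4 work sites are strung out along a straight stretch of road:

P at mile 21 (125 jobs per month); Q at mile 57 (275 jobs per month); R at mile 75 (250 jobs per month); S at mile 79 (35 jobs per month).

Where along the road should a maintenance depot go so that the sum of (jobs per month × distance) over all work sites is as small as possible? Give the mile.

For a sum of weighted absolute distances on a line, the optimum is the weighted median (not the mean). Total weight W = 685; half-weight = 342.5.
Sort by position and accumulate weight:
  mile 21 (P, w=125) → cum 125
  mile 57 (Q, w=275) → cum 400  ≥ 342.5 → median here
  mile 75 (R, w=250) → cum 650
  mile 79 (S, w=35) → cum 685
Optimal location: mile 57.

x = 57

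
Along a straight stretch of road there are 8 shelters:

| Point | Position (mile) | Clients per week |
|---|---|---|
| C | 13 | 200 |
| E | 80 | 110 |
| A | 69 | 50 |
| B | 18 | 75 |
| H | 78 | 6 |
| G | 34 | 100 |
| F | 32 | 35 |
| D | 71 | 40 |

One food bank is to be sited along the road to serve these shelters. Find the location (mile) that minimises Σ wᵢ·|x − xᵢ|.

x = 32

For a sum of weighted absolute distances on a line, the optimum is the weighted median (not the mean). Total weight W = 616; half-weight = 308.
Sort by position and accumulate weight:
  mile 13 (C, w=200) → cum 200
  mile 18 (B, w=75) → cum 275
  mile 32 (F, w=35) → cum 310  ≥ 308 → median here
  mile 34 (G, w=100) → cum 410
  mile 69 (A, w=50) → cum 460
  mile 71 (D, w=40) → cum 500
  mile 78 (H, w=6) → cum 506
  mile 80 (E, w=110) → cum 616
Optimal location: mile 32.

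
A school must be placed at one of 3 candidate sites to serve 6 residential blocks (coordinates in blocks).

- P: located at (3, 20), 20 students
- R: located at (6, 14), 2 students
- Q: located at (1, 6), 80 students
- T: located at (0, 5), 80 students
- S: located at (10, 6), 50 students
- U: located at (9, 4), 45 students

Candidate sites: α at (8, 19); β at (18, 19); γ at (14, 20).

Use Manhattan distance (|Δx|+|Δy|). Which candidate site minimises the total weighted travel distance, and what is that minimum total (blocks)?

Total weighted distance at each candidate:
  α (8, 19): total = 4964
  β (18, 19): total = 7444
  γ (14, 20): total = 6573
Minimum is at α with total 4964 blocks.

α, total 4964 blocks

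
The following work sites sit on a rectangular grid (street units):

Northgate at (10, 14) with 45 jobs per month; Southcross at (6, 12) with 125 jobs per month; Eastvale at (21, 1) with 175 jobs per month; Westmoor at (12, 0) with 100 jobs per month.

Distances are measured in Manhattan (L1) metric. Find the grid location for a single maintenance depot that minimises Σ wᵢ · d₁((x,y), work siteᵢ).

(12, 1)

Manhattan distance separates: Σwᵢ(|x−xᵢ|+|y−yᵢ|) = Σwᵢ|x−xᵢ| + Σwᵢ|y−yᵢ|, so x and y are optimised independently as 1-D weighted medians.
Total weight W = 445; half = 222.5.
x-coordinate, sorted with cumulative weight:
  x=6 (Southcross, w=125) cum 125
  x=10 (Northgate, w=45) cum 170
  x=12 (Westmoor, w=100) cum 270  ← median
  x=21 (Eastvale, w=175) cum 445
⇒ x* = 12
y-coordinate, sorted with cumulative weight:
  y=0 (Westmoor, w=100) cum 100
  y=1 (Eastvale, w=175) cum 275  ← median
  y=12 (Southcross, w=125) cum 400
  y=14 (Northgate, w=45) cum 445
⇒ y* = 1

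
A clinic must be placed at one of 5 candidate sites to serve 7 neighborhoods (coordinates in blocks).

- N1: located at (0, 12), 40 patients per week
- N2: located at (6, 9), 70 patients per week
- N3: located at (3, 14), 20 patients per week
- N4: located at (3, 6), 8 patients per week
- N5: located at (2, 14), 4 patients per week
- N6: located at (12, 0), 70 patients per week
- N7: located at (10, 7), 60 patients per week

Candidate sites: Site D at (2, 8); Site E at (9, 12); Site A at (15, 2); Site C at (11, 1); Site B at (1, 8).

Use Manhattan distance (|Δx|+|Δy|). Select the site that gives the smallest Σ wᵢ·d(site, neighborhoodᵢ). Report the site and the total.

Site E, total 2482 blocks

Total weighted distance at each candidate:
  Site D (2, 8): total = 2578
  Site E (9, 12): total = 2482
  Site A (15, 2): total = 3778
  Site C (11, 1): total = 2962
  Site B (1, 8): total = 2770
Minimum is at Site E with total 2482 blocks.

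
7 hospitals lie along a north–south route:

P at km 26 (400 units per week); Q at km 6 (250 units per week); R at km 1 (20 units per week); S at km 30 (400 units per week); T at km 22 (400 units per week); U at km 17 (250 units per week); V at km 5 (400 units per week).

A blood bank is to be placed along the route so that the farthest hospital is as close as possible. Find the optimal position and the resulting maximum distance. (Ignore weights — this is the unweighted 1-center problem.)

location 15.5, max distance 14.5

The 1-center on a line is the midpoint of the two extreme points: leftmost at 1, rightmost at 30.
Optimal location = (1 + 30)/2 = 15.5; maximum distance = (30 − 1)/2 = 14.5.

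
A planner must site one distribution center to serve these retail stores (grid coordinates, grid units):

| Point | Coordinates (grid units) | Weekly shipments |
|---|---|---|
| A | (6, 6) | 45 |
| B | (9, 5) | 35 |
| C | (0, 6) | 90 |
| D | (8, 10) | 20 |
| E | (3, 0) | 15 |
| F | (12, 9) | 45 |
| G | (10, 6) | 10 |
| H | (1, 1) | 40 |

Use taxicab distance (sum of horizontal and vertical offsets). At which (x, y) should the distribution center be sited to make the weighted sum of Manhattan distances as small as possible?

Manhattan distance separates: Σwᵢ(|x−xᵢ|+|y−yᵢ|) = Σwᵢ|x−xᵢ| + Σwᵢ|y−yᵢ|, so x and y are optimised independently as 1-D weighted medians.
Total weight W = 300; half = 150.
x-coordinate, sorted with cumulative weight:
  x=0 (C, w=90) cum 90
  x=1 (H, w=40) cum 130
  x=3 (E, w=15) cum 145
  x=6 (A, w=45) cum 190  ← median
  x=8 (D, w=20) cum 210
  x=9 (B, w=35) cum 245
  x=10 (G, w=10) cum 255
  x=12 (F, w=45) cum 300
⇒ x* = 6
y-coordinate, sorted with cumulative weight:
  y=0 (E, w=15) cum 15
  y=1 (H, w=40) cum 55
  y=5 (B, w=35) cum 90
  y=6 (A, w=45) cum 135
  y=6 (C, w=90) cum 225  ← median
  y=6 (G, w=10) cum 235
  y=9 (F, w=45) cum 280
  y=10 (D, w=20) cum 300
⇒ y* = 6

(6, 6)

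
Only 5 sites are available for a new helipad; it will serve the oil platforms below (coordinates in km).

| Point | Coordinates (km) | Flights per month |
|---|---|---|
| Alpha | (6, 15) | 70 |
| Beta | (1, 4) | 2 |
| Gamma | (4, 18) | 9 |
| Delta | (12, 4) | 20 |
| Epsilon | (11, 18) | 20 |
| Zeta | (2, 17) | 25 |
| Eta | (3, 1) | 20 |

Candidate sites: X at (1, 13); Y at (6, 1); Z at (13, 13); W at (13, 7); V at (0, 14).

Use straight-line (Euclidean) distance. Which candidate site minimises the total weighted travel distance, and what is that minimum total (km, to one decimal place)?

X, total 1301.7 km

Total weighted distance at each candidate:
  X (1, 13): total = 1301.7
  Y (6, 1): total = 2106.6
  Z (13, 13): total = 1526.1
  W (13, 7): total = 1788.5
  V (0, 14): total = 1400.3
Minimum is at X with total 1301.7 km.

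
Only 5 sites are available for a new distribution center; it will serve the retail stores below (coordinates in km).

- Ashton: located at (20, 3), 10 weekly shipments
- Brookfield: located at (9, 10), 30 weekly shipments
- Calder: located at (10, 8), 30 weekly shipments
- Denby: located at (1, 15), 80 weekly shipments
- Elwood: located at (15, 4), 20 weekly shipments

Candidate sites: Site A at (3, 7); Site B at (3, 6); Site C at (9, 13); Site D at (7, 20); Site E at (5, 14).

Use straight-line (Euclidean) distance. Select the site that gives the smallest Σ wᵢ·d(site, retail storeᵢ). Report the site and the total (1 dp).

Total weighted distance at each candidate:
  Site A (3, 7): total = 1495.1
  Site B (3, 6): total = 1588.2
  Site C (9, 13): total = 1267.7
  Site D (7, 20): total = 1873.6
  Site E (5, 14): total = 1202.7
Minimum is at Site E with total 1202.7 km.

Site E, total 1202.7 km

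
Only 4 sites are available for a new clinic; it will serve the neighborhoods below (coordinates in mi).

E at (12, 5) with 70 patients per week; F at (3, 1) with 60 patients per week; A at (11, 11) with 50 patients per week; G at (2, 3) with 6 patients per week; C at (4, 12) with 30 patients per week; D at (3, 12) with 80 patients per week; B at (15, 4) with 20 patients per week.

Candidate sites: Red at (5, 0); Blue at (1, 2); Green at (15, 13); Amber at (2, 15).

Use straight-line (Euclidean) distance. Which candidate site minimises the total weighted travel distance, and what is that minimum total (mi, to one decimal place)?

Total weighted distance at each candidate:
  Red (5, 0): total = 2938.2
  Blue (1, 2): total = 3025.3
  Green (15, 13): total = 3413.0
  Amber (2, 15): total = 3098.3
Minimum is at Red with total 2938.2 mi.

Red, total 2938.2 mi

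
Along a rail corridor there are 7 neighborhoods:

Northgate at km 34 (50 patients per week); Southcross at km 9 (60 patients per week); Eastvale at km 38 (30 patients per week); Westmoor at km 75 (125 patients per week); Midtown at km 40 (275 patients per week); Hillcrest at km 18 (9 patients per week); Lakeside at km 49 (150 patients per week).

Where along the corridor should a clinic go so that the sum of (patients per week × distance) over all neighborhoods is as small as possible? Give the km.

x = 40

For a sum of weighted absolute distances on a line, the optimum is the weighted median (not the mean). Total weight W = 699; half-weight = 349.5.
Sort by position and accumulate weight:
  km 9 (Southcross, w=60) → cum 60
  km 18 (Hillcrest, w=9) → cum 69
  km 34 (Northgate, w=50) → cum 119
  km 38 (Eastvale, w=30) → cum 149
  km 40 (Midtown, w=275) → cum 424  ≥ 349.5 → median here
  km 49 (Lakeside, w=150) → cum 574
  km 75 (Westmoor, w=125) → cum 699
Optimal location: km 40.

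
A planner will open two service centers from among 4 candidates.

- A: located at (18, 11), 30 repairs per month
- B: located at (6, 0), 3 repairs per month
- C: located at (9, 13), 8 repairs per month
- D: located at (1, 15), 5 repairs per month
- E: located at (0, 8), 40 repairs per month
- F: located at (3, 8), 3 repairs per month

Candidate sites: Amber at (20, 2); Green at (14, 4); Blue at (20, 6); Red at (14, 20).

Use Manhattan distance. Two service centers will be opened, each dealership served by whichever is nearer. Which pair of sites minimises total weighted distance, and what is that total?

Evaluate every pair (each demand assigned to the nearer of the two):
  {Green, Blue}: total = 1243
  {Green, Red}: total = 1317
  {Amber, Green}: total = 1363
  {Blue, Red}: total = 1393
  {Amber, Blue}: total = 1479
  {Amber, Red}: total = 1673
Best pair: {Green, Blue} with total 1243.

{Green, Blue}, total 1243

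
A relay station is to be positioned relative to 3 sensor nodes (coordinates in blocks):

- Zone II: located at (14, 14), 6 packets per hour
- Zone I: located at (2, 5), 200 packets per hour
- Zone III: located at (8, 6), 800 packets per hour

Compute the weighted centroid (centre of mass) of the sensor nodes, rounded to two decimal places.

The minimiser of Σwᵢ‖p−pᵢ‖² is the weighted centroid p* = (Σwᵢpᵢ)/(Σwᵢ).
Σwᵢ = 1006.
Σwᵢxᵢ = 6·14 + 200·2 + 800·8 = 6884.
Σwᵢyᵢ = 6·14 + 200·5 + 800·6 = 5884.
x* = 6884/1006 = 6.84, y* = 5884/1006 = 5.85.

(6.84, 5.85)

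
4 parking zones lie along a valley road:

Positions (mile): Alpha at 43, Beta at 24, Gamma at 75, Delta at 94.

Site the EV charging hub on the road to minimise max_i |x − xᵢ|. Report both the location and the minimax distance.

location 59, max distance 35

The 1-center on a line is the midpoint of the two extreme points: leftmost at 24, rightmost at 94.
Optimal location = (24 + 94)/2 = 59; maximum distance = (94 − 24)/2 = 35.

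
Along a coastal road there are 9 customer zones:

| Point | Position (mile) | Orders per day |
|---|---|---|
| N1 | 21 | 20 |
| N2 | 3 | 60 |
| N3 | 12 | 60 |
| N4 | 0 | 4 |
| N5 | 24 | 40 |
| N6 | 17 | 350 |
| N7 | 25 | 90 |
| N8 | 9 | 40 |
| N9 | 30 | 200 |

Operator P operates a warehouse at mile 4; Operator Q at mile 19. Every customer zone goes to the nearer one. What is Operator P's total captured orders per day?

104

The indifferent point is the midpoint (4+19)/2 = 11.5; customer zones left of it (closer to Operator P at 4) go to Operator P, those right go to Operator Q.
  N4 at 0 (w=4) → Operator P
  N2 at 3 (w=60) → Operator P
  N8 at 9 (w=40) → Operator P
  N3 at 12 (w=60) → Operator Q
  N6 at 17 (w=350) → Operator Q
  N1 at 21 (w=20) → Operator Q
  N5 at 24 (w=40) → Operator Q
  N7 at 25 (w=90) → Operator Q
  N9 at 30 (w=200) → Operator Q
Operator P captures 104; Operator Q captures 760.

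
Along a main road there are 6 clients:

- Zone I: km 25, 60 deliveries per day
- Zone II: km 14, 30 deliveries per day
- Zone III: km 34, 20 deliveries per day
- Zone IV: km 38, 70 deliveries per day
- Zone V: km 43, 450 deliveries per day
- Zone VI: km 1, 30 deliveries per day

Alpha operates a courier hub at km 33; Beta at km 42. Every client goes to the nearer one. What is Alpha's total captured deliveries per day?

140

The indifferent point is the midpoint (33+42)/2 = 37.5; clients left of it (closer to Alpha at 33) go to Alpha, those right go to Beta.
  Zone VI at 1 (w=30) → Alpha
  Zone II at 14 (w=30) → Alpha
  Zone I at 25 (w=60) → Alpha
  Zone III at 34 (w=20) → Alpha
  Zone IV at 38 (w=70) → Beta
  Zone V at 43 (w=450) → Beta
Alpha captures 140; Beta captures 520.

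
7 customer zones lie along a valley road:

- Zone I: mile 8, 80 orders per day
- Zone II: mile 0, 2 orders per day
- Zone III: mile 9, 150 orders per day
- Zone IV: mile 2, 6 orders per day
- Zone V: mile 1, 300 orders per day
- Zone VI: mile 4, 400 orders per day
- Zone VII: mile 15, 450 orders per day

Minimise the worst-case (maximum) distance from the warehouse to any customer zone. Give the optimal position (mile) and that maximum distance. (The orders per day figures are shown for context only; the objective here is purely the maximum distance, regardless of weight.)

location 7.5, max distance 7.5

The 1-center on a line is the midpoint of the two extreme points: leftmost at 0, rightmost at 15.
Optimal location = (0 + 15)/2 = 7.5; maximum distance = (15 − 0)/2 = 7.5.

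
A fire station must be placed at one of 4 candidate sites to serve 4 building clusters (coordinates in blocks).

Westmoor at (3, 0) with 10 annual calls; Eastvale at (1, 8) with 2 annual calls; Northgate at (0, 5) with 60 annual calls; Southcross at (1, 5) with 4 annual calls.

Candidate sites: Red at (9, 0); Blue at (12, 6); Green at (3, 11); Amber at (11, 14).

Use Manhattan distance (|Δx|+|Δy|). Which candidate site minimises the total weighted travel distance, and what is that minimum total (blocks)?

Green, total 692 blocks

Total weighted distance at each candidate:
  Red (9, 0): total = 984
  Blue (12, 6): total = 1004
  Green (3, 11): total = 692
  Amber (11, 14): total = 1528
Minimum is at Green with total 692 blocks.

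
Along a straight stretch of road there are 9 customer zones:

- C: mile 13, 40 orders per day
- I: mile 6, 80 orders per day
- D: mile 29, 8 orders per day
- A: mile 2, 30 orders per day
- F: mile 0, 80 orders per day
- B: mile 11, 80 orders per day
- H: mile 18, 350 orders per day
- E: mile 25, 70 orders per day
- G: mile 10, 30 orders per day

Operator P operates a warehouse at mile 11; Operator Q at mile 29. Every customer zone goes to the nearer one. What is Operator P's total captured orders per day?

The indifferent point is the midpoint (11+29)/2 = 20; customer zones left of it (closer to Operator P at 11) go to Operator P, those right go to Operator Q.
  F at 0 (w=80) → Operator P
  A at 2 (w=30) → Operator P
  I at 6 (w=80) → Operator P
  G at 10 (w=30) → Operator P
  B at 11 (w=80) → Operator P
  C at 13 (w=40) → Operator P
  H at 18 (w=350) → Operator P
  E at 25 (w=70) → Operator Q
  D at 29 (w=8) → Operator Q
Operator P captures 690; Operator Q captures 78.

690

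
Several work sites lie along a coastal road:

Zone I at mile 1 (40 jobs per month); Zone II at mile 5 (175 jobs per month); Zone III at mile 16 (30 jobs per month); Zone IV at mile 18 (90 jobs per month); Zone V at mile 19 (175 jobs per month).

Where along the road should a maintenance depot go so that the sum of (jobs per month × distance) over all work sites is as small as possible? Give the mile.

For a sum of weighted absolute distances on a line, the optimum is the weighted median (not the mean). Total weight W = 510; half-weight = 255.
Sort by position and accumulate weight:
  mile 1 (Zone I, w=40) → cum 40
  mile 5 (Zone II, w=175) → cum 215
  mile 16 (Zone III, w=30) → cum 245
  mile 18 (Zone IV, w=90) → cum 335  ≥ 255 → median here
  mile 19 (Zone V, w=175) → cum 510
Optimal location: mile 18.

x = 18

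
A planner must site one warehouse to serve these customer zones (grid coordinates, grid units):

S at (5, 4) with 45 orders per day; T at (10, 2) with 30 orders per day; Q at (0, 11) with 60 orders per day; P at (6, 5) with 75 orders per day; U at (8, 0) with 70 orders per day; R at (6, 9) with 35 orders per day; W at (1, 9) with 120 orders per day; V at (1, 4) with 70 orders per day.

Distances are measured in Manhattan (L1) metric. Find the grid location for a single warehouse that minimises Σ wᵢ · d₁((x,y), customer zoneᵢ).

(5, 5)

Manhattan distance separates: Σwᵢ(|x−xᵢ|+|y−yᵢ|) = Σwᵢ|x−xᵢ| + Σwᵢ|y−yᵢ|, so x and y are optimised independently as 1-D weighted medians.
Total weight W = 505; half = 252.5.
x-coordinate, sorted with cumulative weight:
  x=0 (Q, w=60) cum 60
  x=1 (W, w=120) cum 180
  x=1 (V, w=70) cum 250
  x=5 (S, w=45) cum 295  ← median
  x=6 (P, w=75) cum 370
  x=6 (R, w=35) cum 405
  x=8 (U, w=70) cum 475
  x=10 (T, w=30) cum 505
⇒ x* = 5
y-coordinate, sorted with cumulative weight:
  y=0 (U, w=70) cum 70
  y=2 (T, w=30) cum 100
  y=4 (S, w=45) cum 145
  y=4 (V, w=70) cum 215
  y=5 (P, w=75) cum 290  ← median
  y=9 (R, w=35) cum 325
  y=9 (W, w=120) cum 445
  y=11 (Q, w=60) cum 505
⇒ y* = 5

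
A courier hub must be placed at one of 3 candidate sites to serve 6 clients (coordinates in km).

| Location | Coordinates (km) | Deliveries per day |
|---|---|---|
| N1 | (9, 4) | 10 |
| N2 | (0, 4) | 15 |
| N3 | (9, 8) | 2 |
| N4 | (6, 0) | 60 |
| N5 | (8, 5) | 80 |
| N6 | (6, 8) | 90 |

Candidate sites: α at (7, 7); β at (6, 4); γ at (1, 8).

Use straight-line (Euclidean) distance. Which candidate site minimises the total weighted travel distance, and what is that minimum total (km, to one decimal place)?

Total weighted distance at each candidate:
  α (7, 7): total = 885.2
  β (6, 4): total = 908.9
  γ (1, 8): total = 1792.6
Minimum is at α with total 885.2 km.

α, total 885.2 km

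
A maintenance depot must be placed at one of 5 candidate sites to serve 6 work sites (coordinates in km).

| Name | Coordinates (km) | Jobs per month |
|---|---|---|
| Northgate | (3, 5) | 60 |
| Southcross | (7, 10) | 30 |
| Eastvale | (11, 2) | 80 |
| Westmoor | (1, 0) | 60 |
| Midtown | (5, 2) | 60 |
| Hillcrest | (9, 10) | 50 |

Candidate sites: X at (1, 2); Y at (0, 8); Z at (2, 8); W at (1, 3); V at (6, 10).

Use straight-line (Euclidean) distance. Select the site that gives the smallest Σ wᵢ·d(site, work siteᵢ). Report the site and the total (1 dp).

W, total 2209.2 km

Total weighted distance at each candidate:
  X (1, 2): total = 2242.0
  Y (0, 8): total = 2888.7
  Z (2, 8): total = 2466.9
  W (1, 3): total = 2209.2
  V (6, 10): total = 2439.1
Minimum is at W with total 2209.2 km.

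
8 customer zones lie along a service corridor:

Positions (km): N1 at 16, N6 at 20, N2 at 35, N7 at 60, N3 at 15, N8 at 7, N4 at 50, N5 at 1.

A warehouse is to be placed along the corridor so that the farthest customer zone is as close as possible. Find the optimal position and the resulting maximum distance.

location 30.5, max distance 29.5

The 1-center on a line is the midpoint of the two extreme points: leftmost at 1, rightmost at 60.
Optimal location = (1 + 60)/2 = 30.5; maximum distance = (60 − 1)/2 = 29.5.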